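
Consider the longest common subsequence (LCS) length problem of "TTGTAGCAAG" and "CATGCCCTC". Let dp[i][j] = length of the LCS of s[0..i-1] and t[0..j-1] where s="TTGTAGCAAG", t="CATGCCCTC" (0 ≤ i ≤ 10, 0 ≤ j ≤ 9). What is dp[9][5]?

3

   ''  C  A  T  G  C  C  C  T  C
''  0  0  0  0  0  0  0  0  0  0
 T  0  0  0  1  1  1  1  1  1  1
 T  0  0  0  1  1  1  1  1  2  2
 G  0  0  0  1  2  2  2  2  2  2
 T  0  0  0  1  2  2  2  2  3  3
 A  0  0  1  1  2  2  2  2  3  3
 G  0  0  1  1  2  2  2  2  3  3
 C  0  1  1  1  2  3  3  3  3  4
 A  0  1  2  2  2  3  3  3  3  4
 A  0  1  2  2  2  3  3  3  3  4
 G  0  1  2  2  3  3  3  3  3  4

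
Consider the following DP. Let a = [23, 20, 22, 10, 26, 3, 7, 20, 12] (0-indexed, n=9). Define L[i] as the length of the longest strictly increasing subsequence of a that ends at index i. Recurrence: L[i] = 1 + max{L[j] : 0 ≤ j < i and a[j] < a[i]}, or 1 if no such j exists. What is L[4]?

3

   i    0    1    2    3    4    5    6    7    8
a[i]   23   20   22   10   26    3    7   20   12
L[i]    1    1    2    1    3    1    2    3    3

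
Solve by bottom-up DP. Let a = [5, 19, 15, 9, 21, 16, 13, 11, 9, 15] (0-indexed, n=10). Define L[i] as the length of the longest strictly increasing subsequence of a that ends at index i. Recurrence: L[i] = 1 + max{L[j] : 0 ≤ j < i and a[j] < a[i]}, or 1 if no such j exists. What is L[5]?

3

   i    0    1    2    3    4    5    6    7    8    9
a[i]    5   19   15    9   21   16   13   11    9   15
L[i]    1    2    2    2    3    3    3    3    2    4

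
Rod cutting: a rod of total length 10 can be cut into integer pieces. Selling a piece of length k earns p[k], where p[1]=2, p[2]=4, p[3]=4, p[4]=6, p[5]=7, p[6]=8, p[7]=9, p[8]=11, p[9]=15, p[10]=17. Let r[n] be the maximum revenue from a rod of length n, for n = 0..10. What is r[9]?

   n    0    1    2    3    4    5    6    7    8    9   10
r[n]    0    2    4    6    8   10   12   14   16   18   20

18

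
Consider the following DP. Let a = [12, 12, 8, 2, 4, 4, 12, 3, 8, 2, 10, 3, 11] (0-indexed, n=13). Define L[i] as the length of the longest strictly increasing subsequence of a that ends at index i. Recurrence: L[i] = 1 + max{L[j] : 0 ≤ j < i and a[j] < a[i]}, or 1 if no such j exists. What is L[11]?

   i    0    1    2    3    4    5    6    7    8    9   10   11   12
a[i]   12   12    8    2    4    4   12    3    8    2   10    3   11
L[i]    1    1    1    1    2    2    3    2    3    1    4    2    5

2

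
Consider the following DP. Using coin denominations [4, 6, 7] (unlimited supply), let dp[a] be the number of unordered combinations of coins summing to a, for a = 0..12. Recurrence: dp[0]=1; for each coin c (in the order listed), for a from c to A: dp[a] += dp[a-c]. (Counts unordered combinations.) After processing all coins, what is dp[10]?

1

after  coin     0     1     2     3     4     5     6     7     8     9    10    11    12
          4     1     0     0     0     1     0     0     0     1     0     0     0     1
          6     1     0     0     0     1     0     1     0     1     0     1     0     2
          7     1     0     0     0     1     0     1     1     1     0     1     1     2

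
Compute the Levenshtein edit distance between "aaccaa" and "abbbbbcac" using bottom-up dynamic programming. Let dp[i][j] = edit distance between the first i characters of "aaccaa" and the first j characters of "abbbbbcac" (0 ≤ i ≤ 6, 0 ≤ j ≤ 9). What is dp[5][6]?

5

   ''  a  b  b  b  b  b  c  a  c
''  0  1  2  3  4  5  6  7  8  9
 a  1  0  1  2  3  4  5  6  7  8
 a  2  1  1  2  3  4  5  6  6  7
 c  3  2  2  2  3  4  5  5  6  6
 c  4  3  3  3  3  4  5  5  6  6
 a  5  4  4  4  4  4  5  6  5  6
 a  6  5  5  5  5  5  5  6  6  6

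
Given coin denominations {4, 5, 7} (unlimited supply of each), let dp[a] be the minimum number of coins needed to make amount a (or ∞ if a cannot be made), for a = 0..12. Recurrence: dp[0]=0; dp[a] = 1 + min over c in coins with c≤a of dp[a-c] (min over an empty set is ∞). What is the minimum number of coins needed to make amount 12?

 a  0  1  2  3  4  5  6  7  8  9 10 11 12
dp  0  -  -  -  1  1  -  1  2  2  2  2  2
(- denotes ∞ / unreachable)

2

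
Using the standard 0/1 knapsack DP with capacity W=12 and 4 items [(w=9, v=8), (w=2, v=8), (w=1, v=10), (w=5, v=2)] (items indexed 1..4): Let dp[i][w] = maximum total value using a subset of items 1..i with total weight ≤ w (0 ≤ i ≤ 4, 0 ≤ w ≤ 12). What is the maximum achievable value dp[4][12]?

i\w   0   1   2   3   4   5   6   7   8   9  10  11  12
  0   0   0   0   0   0   0   0   0   0   0   0   0   0
  1   0   0   0   0   0   0   0   0   0   8   8   8   8
  2   0   0   8   8   8   8   8   8   8   8   8  16  16
  3   0  10  10  18  18  18  18  18  18  18  18  18  26
  4   0  10  10  18  18  18  18  18  20  20  20  20  26

26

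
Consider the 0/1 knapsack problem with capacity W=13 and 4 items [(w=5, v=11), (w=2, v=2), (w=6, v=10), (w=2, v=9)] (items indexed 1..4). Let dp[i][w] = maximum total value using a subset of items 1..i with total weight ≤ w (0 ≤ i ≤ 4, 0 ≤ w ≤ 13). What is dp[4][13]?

i\w   0   1   2   3   4   5   6   7   8   9  10  11  12  13
  0   0   0   0   0   0   0   0   0   0   0   0   0   0   0
  1   0   0   0   0   0  11  11  11  11  11  11  11  11  11
  2   0   0   2   2   2  11  11  13  13  13  13  13  13  13
  3   0   0   2   2   2  11  11  13  13  13  13  21  21  23
  4   0   0   9   9  11  11  11  20  20  22  22  22  22  30

30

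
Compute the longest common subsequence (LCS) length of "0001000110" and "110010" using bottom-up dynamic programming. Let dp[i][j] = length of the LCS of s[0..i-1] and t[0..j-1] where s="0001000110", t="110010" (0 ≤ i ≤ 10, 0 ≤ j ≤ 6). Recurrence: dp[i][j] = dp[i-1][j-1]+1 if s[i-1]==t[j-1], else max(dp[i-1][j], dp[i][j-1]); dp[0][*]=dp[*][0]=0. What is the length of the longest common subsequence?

   ''  1  1  0  0  1  0
''  0  0  0  0  0  0  0
 0  0  0  0  1  1  1  1
 0  0  0  0  1  2  2  2
 0  0  0  0  1  2  2  3
 1  0  1  1  1  2  3  3
 0  0  1  1  2  2  3  4
 0  0  1  1  2  3  3  4
 0  0  1  1  2  3  3  4
 1  0  1  2  2  3  4  4
 1  0  1  2  2  3  4  4
 0  0  1  2  3  3  4  5

5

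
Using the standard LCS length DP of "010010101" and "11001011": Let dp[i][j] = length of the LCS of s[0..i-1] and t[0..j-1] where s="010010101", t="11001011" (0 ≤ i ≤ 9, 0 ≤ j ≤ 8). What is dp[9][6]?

5

   ''  1  1  0  0  1  0  1  1
''  0  0  0  0  0  0  0  0  0
 0  0  0  0  1  1  1  1  1  1
 1  0  1  1  1  1  2  2  2  2
 0  0  1  1  2  2  2  3  3  3
 0  0  1  1  2  3  3  3  3  3
 1  0  1  2  2  3  4  4  4  4
 0  0  1  2  3  3  4  5  5  5
 1  0  1  2  3  3  4  5  6  6
 0  0  1  2  3  4  4  5  6  6
 1  0  1  2  3  4  5  5  6  7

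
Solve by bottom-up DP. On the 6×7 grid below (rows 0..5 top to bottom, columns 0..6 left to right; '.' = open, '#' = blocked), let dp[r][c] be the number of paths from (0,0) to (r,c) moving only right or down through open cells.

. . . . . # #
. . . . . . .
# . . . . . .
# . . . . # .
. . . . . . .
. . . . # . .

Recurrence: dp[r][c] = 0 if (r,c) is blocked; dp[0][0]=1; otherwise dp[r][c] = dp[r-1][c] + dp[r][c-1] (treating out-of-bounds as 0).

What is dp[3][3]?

16

r\c   0   1   2   3   4   5   6
  0   1   1   1   1   1   0   0
  1   1   2   3   4   5   5   5
  2   0   2   5   9  14  19  24
  3   0   2   7  16  30   0  24
  4   0   2   9  25  55  55  79
  5   0   2  11  36   0  55 134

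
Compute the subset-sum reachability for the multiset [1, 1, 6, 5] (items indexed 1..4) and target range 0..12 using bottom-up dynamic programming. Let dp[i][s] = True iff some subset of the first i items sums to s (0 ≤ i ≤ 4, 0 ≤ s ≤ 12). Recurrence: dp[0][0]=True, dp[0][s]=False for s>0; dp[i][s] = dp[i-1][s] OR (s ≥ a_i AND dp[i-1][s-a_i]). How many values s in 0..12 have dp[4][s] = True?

i\s   0   1   2   3   4   5   6   7   8   9  10  11  12
  0   T   F   F   F   F   F   F   F   F   F   F   F   F
  1   T   T   F   F   F   F   F   F   F   F   F   F   F
  2   T   T   T   F   F   F   F   F   F   F   F   F   F
  3   T   T   T   F   F   F   T   T   T   F   F   F   F
  4   T   T   T   F   F   T   T   T   T   F   F   T   T

9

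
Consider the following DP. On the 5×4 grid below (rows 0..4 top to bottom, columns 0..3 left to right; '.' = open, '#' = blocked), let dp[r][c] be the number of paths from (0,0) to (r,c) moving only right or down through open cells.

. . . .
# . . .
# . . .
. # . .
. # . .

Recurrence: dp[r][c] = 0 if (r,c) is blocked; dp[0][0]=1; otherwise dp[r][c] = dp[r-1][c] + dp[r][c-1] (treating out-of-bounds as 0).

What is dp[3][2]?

3

r\c   0   1   2   3
  0   1   1   1   1
  1   0   1   2   3
  2   0   1   3   6
  3   0   0   3   9
  4   0   0   3  12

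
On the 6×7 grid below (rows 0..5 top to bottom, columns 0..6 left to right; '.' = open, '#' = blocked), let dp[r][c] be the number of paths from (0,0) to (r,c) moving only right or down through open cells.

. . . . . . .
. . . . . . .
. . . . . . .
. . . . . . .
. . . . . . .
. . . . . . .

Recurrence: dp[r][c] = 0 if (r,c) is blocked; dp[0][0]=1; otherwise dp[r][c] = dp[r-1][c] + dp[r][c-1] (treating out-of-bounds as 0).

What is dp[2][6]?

28

r\c   0   1   2   3   4   5   6
  0   1   1   1   1   1   1   1
  1   1   2   3   4   5   6   7
  2   1   3   6  10  15  21  28
  3   1   4  10  20  35  56  84
  4   1   5  15  35  70 126 210
  5   1   6  21  56 126 252 462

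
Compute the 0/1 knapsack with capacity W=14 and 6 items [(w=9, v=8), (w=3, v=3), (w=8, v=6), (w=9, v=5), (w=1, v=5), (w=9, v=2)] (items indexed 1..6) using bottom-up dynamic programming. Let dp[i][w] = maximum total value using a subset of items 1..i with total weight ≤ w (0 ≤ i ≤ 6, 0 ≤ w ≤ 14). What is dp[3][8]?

6

i\w   0   1   2   3   4   5   6   7   8   9  10  11  12  13  14
  0   0   0   0   0   0   0   0   0   0   0   0   0   0   0   0
  1   0   0   0   0   0   0   0   0   0   8   8   8   8   8   8
  2   0   0   0   3   3   3   3   3   3   8   8   8  11  11  11
  3   0   0   0   3   3   3   3   3   6   8   8   9  11  11  11
  4   0   0   0   3   3   3   3   3   6   8   8   9  11  11  11
  5   0   5   5   5   8   8   8   8   8  11  13  13  14  16  16
  6   0   5   5   5   8   8   8   8   8  11  13  13  14  16  16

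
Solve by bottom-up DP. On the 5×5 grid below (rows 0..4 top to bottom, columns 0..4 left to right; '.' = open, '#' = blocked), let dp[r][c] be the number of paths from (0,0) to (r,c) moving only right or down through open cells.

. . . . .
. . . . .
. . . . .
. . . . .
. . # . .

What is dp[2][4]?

r\c   0   1   2   3   4
  0   1   1   1   1   1
  1   1   2   3   4   5
  2   1   3   6  10  15
  3   1   4  10  20  35
  4   1   5   0  20  55

15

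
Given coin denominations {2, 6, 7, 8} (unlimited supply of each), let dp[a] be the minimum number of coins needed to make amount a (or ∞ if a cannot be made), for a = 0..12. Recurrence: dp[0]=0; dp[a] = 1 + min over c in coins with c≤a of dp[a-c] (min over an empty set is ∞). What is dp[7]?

1

 a  0  1  2  3  4  5  6  7  8  9 10 11 12
dp  0  -  1  -  2  -  1  1  1  2  2  3  2
(- denotes ∞ / unreachable)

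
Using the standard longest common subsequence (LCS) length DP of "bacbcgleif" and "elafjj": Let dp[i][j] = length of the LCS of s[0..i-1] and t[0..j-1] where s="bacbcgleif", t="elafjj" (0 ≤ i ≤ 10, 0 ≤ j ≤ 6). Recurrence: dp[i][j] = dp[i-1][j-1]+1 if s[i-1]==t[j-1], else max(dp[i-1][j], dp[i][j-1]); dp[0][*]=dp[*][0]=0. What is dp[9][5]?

1

   ''  e  l  a  f  j  j
''  0  0  0  0  0  0  0
 b  0  0  0  0  0  0  0
 a  0  0  0  1  1  1  1
 c  0  0  0  1  1  1  1
 b  0  0  0  1  1  1  1
 c  0  0  0  1  1  1  1
 g  0  0  0  1  1  1  1
 l  0  0  1  1  1  1  1
 e  0  1  1  1  1  1  1
 i  0  1  1  1  1  1  1
 f  0  1  1  1  2  2  2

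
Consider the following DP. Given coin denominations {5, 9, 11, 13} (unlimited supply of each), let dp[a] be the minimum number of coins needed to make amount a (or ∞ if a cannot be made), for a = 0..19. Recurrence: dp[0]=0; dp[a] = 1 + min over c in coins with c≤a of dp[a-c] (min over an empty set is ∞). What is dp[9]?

1

 a  0  1  2  3  4  5  6  7  8  9 10 11 12 13 14 15 16 17 18 19
dp  0  -  -  -  -  1  -  -  -  1  2  1  -  1  2  3  2  -  2  3
(- denotes ∞ / unreachable)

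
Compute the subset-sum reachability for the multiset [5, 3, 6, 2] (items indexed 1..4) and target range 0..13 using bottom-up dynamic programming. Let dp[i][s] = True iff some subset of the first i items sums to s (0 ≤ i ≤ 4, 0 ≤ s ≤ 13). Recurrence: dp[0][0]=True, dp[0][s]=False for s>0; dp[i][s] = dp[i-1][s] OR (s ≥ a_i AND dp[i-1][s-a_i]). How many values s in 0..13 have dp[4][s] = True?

11

i\s   0   1   2   3   4   5   6   7   8   9  10  11  12  13
  0   T   F   F   F   F   F   F   F   F   F   F   F   F   F
  1   T   F   F   F   F   T   F   F   F   F   F   F   F   F
  2   T   F   F   T   F   T   F   F   T   F   F   F   F   F
  3   T   F   F   T   F   T   T   F   T   T   F   T   F   F
  4   T   F   T   T   F   T   T   T   T   T   T   T   F   T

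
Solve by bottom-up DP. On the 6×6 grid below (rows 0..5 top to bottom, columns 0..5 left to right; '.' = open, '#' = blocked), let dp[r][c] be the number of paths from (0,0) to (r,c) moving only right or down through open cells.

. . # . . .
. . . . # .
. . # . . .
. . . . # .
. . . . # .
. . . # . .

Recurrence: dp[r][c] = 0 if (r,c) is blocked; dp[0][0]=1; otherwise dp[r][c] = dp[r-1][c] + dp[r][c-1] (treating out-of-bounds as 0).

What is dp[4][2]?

9

r\c   0   1   2   3   4   5
  0   1   1   0   0   0   0
  1   1   2   2   2   0   0
  2   1   3   0   2   2   2
  3   1   4   4   6   0   2
  4   1   5   9  15   0   2
  5   1   6  15   0   0   2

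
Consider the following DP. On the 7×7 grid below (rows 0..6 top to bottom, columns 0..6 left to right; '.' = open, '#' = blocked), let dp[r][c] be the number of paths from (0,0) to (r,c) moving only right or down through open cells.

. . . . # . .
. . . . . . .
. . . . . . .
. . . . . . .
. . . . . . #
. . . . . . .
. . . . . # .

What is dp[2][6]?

r\c   0   1   2   3   4   5   6
  0   1   1   1   1   0   0   0
  1   1   2   3   4   4   4   4
  2   1   3   6  10  14  18  22
  3   1   4  10  20  34  52  74
  4   1   5  15  35  69 121   0
  5   1   6  21  56 125 246 246
  6   1   7  28  84 209   0 246

22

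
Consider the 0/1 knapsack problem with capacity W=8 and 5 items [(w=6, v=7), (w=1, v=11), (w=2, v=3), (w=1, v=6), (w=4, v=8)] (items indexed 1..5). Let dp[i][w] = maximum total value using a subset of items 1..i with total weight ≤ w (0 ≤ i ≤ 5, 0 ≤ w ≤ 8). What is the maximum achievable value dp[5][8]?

i\w   0   1   2   3   4   5   6   7   8
  0   0   0   0   0   0   0   0   0   0
  1   0   0   0   0   0   0   7   7   7
  2   0  11  11  11  11  11  11  18  18
  3   0  11  11  14  14  14  14  18  18
  4   0  11  17  17  20  20  20  20  24
  5   0  11  17  17  20  20  25  25  28

28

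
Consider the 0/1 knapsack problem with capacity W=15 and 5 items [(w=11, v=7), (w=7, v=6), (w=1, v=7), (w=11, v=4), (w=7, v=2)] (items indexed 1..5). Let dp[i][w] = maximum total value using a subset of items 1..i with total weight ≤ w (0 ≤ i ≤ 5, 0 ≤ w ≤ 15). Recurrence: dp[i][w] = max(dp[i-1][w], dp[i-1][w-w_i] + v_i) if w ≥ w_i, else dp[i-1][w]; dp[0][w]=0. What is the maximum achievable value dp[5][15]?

i\w   0   1   2   3   4   5   6   7   8   9  10  11  12  13  14  15
  0   0   0   0   0   0   0   0   0   0   0   0   0   0   0   0   0
  1   0   0   0   0   0   0   0   0   0   0   0   7   7   7   7   7
  2   0   0   0   0   0   0   0   6   6   6   6   7   7   7   7   7
  3   0   7   7   7   7   7   7   7  13  13  13  13  14  14  14  14
  4   0   7   7   7   7   7   7   7  13  13  13  13  14  14  14  14
  5   0   7   7   7   7   7   7   7  13  13  13  13  14  14  14  15

15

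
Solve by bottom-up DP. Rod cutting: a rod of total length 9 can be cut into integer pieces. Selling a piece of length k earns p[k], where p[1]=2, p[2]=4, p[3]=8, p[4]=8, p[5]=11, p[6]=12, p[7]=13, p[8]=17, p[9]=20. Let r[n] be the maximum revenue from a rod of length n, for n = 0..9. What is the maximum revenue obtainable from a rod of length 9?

   n    0    1    2    3    4    5    6    7    8    9
r[n]    0    2    4    8   10   12   16   18   20   24

24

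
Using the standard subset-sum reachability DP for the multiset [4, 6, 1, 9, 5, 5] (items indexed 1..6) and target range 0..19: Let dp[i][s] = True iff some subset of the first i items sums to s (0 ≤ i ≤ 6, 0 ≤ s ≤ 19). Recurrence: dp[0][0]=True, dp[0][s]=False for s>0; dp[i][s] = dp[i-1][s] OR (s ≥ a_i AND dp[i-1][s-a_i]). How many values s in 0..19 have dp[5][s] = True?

16

i\s   0   1   2   3   4   5   6   7   8   9  10  11  12  13  14  15  16  17  18  19
  0   T   F   F   F   F   F   F   F   F   F   F   F   F   F   F   F   F   F   F   F
  1   T   F   F   F   T   F   F   F   F   F   F   F   F   F   F   F   F   F   F   F
  2   T   F   F   F   T   F   T   F   F   F   T   F   F   F   F   F   F   F   F   F
  3   T   T   F   F   T   T   T   T   F   F   T   T   F   F   F   F   F   F   F   F
  4   T   T   F   F   T   T   T   T   F   T   T   T   F   T   T   T   T   F   F   T
  5   T   T   F   F   T   T   T   T   F   T   T   T   T   T   T   T   T   F   T   T
  6   T   T   F   F   T   T   T   T   F   T   T   T   T   T   T   T   T   T   T   T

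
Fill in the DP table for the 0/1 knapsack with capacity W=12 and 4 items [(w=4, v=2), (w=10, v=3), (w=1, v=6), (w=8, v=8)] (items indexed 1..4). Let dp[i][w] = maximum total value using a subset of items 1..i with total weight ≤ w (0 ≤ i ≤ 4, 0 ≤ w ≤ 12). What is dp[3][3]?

i\w   0   1   2   3   4   5   6   7   8   9  10  11  12
  0   0   0   0   0   0   0   0   0   0   0   0   0   0
  1   0   0   0   0   2   2   2   2   2   2   2   2   2
  2   0   0   0   0   2   2   2   2   2   2   3   3   3
  3   0   6   6   6   6   8   8   8   8   8   8   9   9
  4   0   6   6   6   6   8   8   8   8  14  14  14  14

6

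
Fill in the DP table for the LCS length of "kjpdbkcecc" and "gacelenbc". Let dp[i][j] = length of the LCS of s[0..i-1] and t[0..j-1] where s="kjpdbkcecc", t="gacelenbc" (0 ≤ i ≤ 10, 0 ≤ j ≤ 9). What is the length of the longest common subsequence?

3

   ''  g  a  c  e  l  e  n  b  c
''  0  0  0  0  0  0  0  0  0  0
 k  0  0  0  0  0  0  0  0  0  0
 j  0  0  0  0  0  0  0  0  0  0
 p  0  0  0  0  0  0  0  0  0  0
 d  0  0  0  0  0  0  0  0  0  0
 b  0  0  0  0  0  0  0  0  1  1
 k  0  0  0  0  0  0  0  0  1  1
 c  0  0  0  1  1  1  1  1  1  2
 e  0  0  0  1  2  2  2  2  2  2
 c  0  0  0  1  2  2  2  2  2  3
 c  0  0  0  1  2  2  2  2  2  3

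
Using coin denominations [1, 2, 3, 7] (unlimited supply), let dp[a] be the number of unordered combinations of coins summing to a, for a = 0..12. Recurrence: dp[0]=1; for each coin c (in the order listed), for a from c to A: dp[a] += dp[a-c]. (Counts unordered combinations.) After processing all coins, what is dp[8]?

after  coin     0     1     2     3     4     5     6     7     8     9    10    11    12
          1     1     1     1     1     1     1     1     1     1     1     1     1     1
          2     1     1     2     2     3     3     4     4     5     5     6     6     7
          3     1     1     2     3     4     5     7     8    10    12    14    16    19
          7     1     1     2     3     4     5     7     9    11    14    17    20    24

11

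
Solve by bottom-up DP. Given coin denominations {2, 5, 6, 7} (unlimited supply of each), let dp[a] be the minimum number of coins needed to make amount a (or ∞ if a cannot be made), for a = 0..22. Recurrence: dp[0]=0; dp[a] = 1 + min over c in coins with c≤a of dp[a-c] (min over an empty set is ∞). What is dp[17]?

3

 a  0  1  2  3  4  5  6  7  8  9 10 11 12 13 14 15 16 17 18 19 20 21 22
dp  0  -  1  -  2  1  1  1  2  2  2  2  2  2  2  3  3  3  3  3  3  3  4
(- denotes ∞ / unreachable)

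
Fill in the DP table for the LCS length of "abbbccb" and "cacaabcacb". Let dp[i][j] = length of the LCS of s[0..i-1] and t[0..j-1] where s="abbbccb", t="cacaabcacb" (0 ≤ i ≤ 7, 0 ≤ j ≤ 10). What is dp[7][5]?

2

   ''  c  a  c  a  a  b  c  a  c  b
''  0  0  0  0  0  0  0  0  0  0  0
 a  0  0  1  1  1  1  1  1  1  1  1
 b  0  0  1  1  1  1  2  2  2  2  2
 b  0  0  1  1  1  1  2  2  2  2  3
 b  0  0  1  1  1  1  2  2  2  2  3
 c  0  1  1  2  2  2  2  3  3  3  3
 c  0  1  1  2  2  2  2  3  3  4  4
 b  0  1  1  2  2  2  3  3  3  4  5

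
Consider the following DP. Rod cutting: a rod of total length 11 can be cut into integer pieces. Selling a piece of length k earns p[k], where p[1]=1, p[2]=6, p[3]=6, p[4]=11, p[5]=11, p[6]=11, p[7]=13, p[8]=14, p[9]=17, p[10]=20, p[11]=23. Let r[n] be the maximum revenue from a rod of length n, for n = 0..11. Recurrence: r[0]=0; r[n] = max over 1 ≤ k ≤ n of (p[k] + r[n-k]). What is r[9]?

   n    0    1    2    3    4    5    6    7    8    9   10   11
r[n]    0    1    6    7   12   13   18   19   24   25   30   31

25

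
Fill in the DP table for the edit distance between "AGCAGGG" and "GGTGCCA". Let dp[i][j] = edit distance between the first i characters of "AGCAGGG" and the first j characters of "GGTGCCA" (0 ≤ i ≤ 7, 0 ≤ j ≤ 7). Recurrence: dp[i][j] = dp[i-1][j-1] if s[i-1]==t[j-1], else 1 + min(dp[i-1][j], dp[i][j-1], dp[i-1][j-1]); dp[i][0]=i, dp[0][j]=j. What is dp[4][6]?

   ''  G  G  T  G  C  C  A
''  0  1  2  3  4  5  6  7
 A  1  1  2  3  4  5  6  6
 G  2  1  1  2  3  4  5  6
 C  3  2  2  2  3  3  4  5
 A  4  3  3  3  3  4  4  4
 G  5  4  3  4  3  4  5  5
 G  6  5  4  4  4  4  5  6
 G  7  6  5  5  4  5  5  6

4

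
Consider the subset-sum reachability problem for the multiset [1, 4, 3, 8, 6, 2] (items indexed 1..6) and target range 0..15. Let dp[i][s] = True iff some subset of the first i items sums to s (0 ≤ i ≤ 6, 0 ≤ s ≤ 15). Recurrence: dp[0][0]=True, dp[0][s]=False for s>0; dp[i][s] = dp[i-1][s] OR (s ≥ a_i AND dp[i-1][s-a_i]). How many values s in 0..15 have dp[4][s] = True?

12

i\s   0   1   2   3   4   5   6   7   8   9  10  11  12  13  14  15
  0   T   F   F   F   F   F   F   F   F   F   F   F   F   F   F   F
  1   T   T   F   F   F   F   F   F   F   F   F   F   F   F   F   F
  2   T   T   F   F   T   T   F   F   F   F   F   F   F   F   F   F
  3   T   T   F   T   T   T   F   T   T   F   F   F   F   F   F   F
  4   T   T   F   T   T   T   F   T   T   T   F   T   T   T   F   T
  5   T   T   F   T   T   T   T   T   T   T   T   T   T   T   T   T
  6   T   T   T   T   T   T   T   T   T   T   T   T   T   T   T   T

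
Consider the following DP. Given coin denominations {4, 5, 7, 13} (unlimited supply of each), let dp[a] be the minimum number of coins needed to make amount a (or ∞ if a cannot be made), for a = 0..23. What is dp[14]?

2

 a  0  1  2  3  4  5  6  7  8  9 10 11 12 13 14 15 16 17 18 19 20 21 22 23
dp  0  -  -  -  1  1  -  1  2  2  2  2  2  1  2  3  3  2  2  3  2  3  3  3
(- denotes ∞ / unreachable)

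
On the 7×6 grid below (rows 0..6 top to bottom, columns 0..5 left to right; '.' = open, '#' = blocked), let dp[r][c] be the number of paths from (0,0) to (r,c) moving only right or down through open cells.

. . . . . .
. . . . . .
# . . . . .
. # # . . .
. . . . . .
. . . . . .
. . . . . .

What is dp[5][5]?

r\c   0   1   2   3   4   5
  0   1   1   1   1   1   1
  1   1   2   3   4   5   6
  2   0   2   5   9  14  20
  3   0   0   0   9  23  43
  4   0   0   0   9  32  75
  5   0   0   0   9  41 116
  6   0   0   0   9  50 166

116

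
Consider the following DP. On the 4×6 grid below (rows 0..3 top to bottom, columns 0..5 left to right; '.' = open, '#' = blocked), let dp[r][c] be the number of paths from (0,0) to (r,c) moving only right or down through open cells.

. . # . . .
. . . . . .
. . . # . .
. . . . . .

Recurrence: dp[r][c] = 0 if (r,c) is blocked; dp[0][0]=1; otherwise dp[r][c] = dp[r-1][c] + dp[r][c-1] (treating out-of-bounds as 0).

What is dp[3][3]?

r\c   0   1   2   3   4   5
  0   1   1   0   0   0   0
  1   1   2   2   2   2   2
  2   1   3   5   0   2   4
  3   1   4   9   9  11  15

9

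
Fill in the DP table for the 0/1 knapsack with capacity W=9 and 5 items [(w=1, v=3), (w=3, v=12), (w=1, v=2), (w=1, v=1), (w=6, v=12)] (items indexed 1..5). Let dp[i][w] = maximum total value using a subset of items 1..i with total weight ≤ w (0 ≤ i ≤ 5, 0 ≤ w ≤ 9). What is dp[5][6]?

i\w   0   1   2   3   4   5   6   7   8   9
  0   0   0   0   0   0   0   0   0   0   0
  1   0   3   3   3   3   3   3   3   3   3
  2   0   3   3  12  15  15  15  15  15  15
  3   0   3   5  12  15  17  17  17  17  17
  4   0   3   5  12  15  17  18  18  18  18
  5   0   3   5  12  15  17  18  18  18  24

18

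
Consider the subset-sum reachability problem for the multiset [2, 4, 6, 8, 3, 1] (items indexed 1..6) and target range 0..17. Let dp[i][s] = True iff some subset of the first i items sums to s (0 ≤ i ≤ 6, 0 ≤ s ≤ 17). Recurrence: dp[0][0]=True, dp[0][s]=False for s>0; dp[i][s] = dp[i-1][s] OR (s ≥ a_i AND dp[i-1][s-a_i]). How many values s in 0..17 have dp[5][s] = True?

i\s   0   1   2   3   4   5   6   7   8   9  10  11  12  13  14  15  16  17
  0   T   F   F   F   F   F   F   F   F   F   F   F   F   F   F   F   F   F
  1   T   F   T   F   F   F   F   F   F   F   F   F   F   F   F   F   F   F
  2   T   F   T   F   T   F   T   F   F   F   F   F   F   F   F   F   F   F
  3   T   F   T   F   T   F   T   F   T   F   T   F   T   F   F   F   F   F
  4   T   F   T   F   T   F   T   F   T   F   T   F   T   F   T   F   T   F
  5   T   F   T   T   T   T   T   T   T   T   T   T   T   T   T   T   T   T
  6   T   T   T   T   T   T   T   T   T   T   T   T   T   T   T   T   T   T

17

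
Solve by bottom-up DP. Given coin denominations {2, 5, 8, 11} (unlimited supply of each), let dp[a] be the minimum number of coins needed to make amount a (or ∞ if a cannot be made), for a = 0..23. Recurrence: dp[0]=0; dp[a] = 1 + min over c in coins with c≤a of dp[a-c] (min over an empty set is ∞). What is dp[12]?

 a  0  1  2  3  4  5  6  7  8  9 10 11 12 13 14 15 16 17 18 19 20 21 22 23
dp  0  -  1  -  2  1  3  2  1  3  2  1  3  2  4  3  2  4  3  2  4  3  2  4
(- denotes ∞ / unreachable)

3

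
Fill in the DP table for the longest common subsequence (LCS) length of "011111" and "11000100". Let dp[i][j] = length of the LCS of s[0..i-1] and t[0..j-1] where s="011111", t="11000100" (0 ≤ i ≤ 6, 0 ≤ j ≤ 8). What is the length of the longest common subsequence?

3

   ''  1  1  0  0  0  1  0  0
''  0  0  0  0  0  0  0  0  0
 0  0  0  0  1  1  1  1  1  1
 1  0  1  1  1  1  1  2  2  2
 1  0  1  2  2  2  2  2  2  2
 1  0  1  2  2  2  2  3  3  3
 1  0  1  2  2  2  2  3  3  3
 1  0  1  2  2  2  2  3  3  3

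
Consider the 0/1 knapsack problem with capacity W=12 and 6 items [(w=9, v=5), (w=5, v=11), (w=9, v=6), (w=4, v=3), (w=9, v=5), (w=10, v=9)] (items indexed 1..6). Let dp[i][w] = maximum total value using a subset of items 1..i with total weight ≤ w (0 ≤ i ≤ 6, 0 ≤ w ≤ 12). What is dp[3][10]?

11

i\w   0   1   2   3   4   5   6   7   8   9  10  11  12
  0   0   0   0   0   0   0   0   0   0   0   0   0   0
  1   0   0   0   0   0   0   0   0   0   5   5   5   5
  2   0   0   0   0   0  11  11  11  11  11  11  11  11
  3   0   0   0   0   0  11  11  11  11  11  11  11  11
  4   0   0   0   0   3  11  11  11  11  14  14  14  14
  5   0   0   0   0   3  11  11  11  11  14  14  14  14
  6   0   0   0   0   3  11  11  11  11  14  14  14  14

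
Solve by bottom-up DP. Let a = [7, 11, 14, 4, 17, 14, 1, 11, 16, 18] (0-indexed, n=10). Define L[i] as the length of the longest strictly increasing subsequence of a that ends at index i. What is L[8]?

4

   i    0    1    2    3    4    5    6    7    8    9
a[i]    7   11   14    4   17   14    1   11   16   18
L[i]    1    2    3    1    4    3    1    2    4    5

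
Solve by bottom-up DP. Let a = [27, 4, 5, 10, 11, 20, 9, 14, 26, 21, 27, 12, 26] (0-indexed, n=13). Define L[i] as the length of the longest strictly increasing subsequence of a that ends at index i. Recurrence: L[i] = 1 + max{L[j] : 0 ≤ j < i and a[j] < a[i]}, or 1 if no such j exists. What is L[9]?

6

   i    0    1    2    3    4    5    6    7    8    9   10   11   12
a[i]   27    4    5   10   11   20    9   14   26   21   27   12   26
L[i]    1    1    2    3    4    5    3    5    6    6    7    5    7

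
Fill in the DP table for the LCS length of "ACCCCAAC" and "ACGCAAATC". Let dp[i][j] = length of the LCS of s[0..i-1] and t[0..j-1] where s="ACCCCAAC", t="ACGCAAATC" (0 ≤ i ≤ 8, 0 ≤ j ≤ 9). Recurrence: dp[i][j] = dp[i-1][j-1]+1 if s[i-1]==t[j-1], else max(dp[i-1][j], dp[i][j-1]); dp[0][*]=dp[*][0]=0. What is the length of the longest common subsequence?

6

   ''  A  C  G  C  A  A  A  T  C
''  0  0  0  0  0  0  0  0  0  0
 A  0  1  1  1  1  1  1  1  1  1
 C  0  1  2  2  2  2  2  2  2  2
 C  0  1  2  2  3  3  3  3  3  3
 C  0  1  2  2  3  3  3  3  3  4
 C  0  1  2  2  3  3  3  3  3  4
 A  0  1  2  2  3  4  4  4  4  4
 A  0  1  2  2  3  4  5  5  5  5
 C  0  1  2  2  3  4  5  5  5  6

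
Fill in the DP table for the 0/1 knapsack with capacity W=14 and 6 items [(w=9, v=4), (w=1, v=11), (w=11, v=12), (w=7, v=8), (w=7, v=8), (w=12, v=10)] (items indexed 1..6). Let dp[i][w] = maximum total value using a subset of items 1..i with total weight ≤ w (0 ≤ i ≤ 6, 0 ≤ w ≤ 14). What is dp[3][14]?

23

i\w   0   1   2   3   4   5   6   7   8   9  10  11  12  13  14
  0   0   0   0   0   0   0   0   0   0   0   0   0   0   0   0
  1   0   0   0   0   0   0   0   0   0   4   4   4   4   4   4
  2   0  11  11  11  11  11  11  11  11  11  15  15  15  15  15
  3   0  11  11  11  11  11  11  11  11  11  15  15  23  23  23
  4   0  11  11  11  11  11  11  11  19  19  19  19  23  23  23
  5   0  11  11  11  11  11  11  11  19  19  19  19  23  23  23
  6   0  11  11  11  11  11  11  11  19  19  19  19  23  23  23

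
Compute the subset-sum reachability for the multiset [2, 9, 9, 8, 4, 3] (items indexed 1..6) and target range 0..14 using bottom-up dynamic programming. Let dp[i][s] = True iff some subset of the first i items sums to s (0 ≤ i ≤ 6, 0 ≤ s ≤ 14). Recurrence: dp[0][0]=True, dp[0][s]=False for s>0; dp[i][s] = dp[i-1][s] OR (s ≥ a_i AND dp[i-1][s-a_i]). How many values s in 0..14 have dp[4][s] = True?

6

i\s   0   1   2   3   4   5   6   7   8   9  10  11  12  13  14
  0   T   F   F   F   F   F   F   F   F   F   F   F   F   F   F
  1   T   F   T   F   F   F   F   F   F   F   F   F   F   F   F
  2   T   F   T   F   F   F   F   F   F   T   F   T   F   F   F
  3   T   F   T   F   F   F   F   F   F   T   F   T   F   F   F
  4   T   F   T   F   F   F   F   F   T   T   T   T   F   F   F
  5   T   F   T   F   T   F   T   F   T   T   T   T   T   T   T
  6   T   F   T   T   T   T   T   T   T   T   T   T   T   T   T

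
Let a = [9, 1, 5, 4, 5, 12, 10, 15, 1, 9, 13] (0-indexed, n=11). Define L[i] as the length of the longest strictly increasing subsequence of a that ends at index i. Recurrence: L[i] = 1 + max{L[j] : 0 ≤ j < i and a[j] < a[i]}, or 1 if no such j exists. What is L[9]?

   i    0    1    2    3    4    5    6    7    8    9   10
a[i]    9    1    5    4    5   12   10   15    1    9   13
L[i]    1    1    2    2    3    4    4    5    1    4    5

4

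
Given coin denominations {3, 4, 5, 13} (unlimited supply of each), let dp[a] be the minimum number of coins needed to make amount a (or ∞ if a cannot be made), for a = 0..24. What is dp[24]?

4

 a  0  1  2  3  4  5  6  7  8  9 10 11 12 13 14 15 16 17 18 19 20 21 22 23 24
dp  0  -  -  1  1  1  2  2  2  2  2  3  3  1  3  3  2  2  2  3  3  3  3  3  4
(- denotes ∞ / unreachable)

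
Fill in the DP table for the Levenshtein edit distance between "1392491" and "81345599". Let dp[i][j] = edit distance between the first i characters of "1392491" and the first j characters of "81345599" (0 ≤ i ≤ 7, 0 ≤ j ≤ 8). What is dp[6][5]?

   ''  8  1  3  4  5  5  9  9
''  0  1  2  3  4  5  6  7  8
 1  1  1  1  2  3  4  5  6  7
 3  2  2  2  1  2  3  4  5  6
 9  3  3  3  2  2  3  4  4  5
 2  4  4  4  3  3  3  4  5  5
 4  5  5  5  4  3  4  4  5  6
 9  6  6  6  5  4  4  5  4  5
 1  7  7  6  6  5  5  5  5  5

4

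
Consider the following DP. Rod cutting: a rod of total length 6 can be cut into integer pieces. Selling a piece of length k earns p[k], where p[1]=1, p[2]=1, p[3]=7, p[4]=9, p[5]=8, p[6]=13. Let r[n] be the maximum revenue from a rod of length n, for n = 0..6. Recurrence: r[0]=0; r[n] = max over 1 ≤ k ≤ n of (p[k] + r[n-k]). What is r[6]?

   n    0    1    2    3    4    5    6
r[n]    0    1    2    7    9   10   14

14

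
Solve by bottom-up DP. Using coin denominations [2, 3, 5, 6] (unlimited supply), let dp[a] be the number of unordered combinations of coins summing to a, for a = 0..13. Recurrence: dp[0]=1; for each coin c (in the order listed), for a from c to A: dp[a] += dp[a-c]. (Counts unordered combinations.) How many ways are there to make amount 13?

after  coin     0     1     2     3     4     5     6     7     8     9    10    11    12    13
          2     1     0     1     0     1     0     1     0     1     0     1     0     1     0
          3     1     0     1     1     1     1     2     1     2     2     2     2     3     2
          5     1     0     1     1     1     2     2     2     3     3     4     4     5     5
          6     1     0     1     1     1     2     3     2     4     4     5     6     8     7

7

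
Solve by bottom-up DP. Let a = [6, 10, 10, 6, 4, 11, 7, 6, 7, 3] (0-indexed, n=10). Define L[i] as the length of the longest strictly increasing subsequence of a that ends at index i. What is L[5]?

   i    0    1    2    3    4    5    6    7    8    9
a[i]    6   10   10    6    4   11    7    6    7    3
L[i]    1    2    2    1    1    3    2    2    3    1

3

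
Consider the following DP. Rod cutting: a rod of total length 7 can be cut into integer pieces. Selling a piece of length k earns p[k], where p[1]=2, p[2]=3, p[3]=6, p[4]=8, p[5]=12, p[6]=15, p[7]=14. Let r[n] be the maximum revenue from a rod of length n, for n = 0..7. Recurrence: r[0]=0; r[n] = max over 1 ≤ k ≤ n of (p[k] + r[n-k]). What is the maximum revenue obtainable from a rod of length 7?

17

   n    0    1    2    3    4    5    6    7
r[n]    0    2    4    6    8   12   15   17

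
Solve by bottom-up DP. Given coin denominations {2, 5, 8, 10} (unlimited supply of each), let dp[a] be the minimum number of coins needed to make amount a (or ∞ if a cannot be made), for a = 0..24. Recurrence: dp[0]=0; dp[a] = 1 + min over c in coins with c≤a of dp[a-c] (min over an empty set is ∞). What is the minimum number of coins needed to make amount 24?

3

 a  0  1  2  3  4  5  6  7  8  9 10 11 12 13 14 15 16 17 18 19 20 21 22 23 24
dp  0  -  1  -  2  1  3  2  1  3  1  4  2  2  3  2  2  3  2  4  2  3  3  3  3
(- denotes ∞ / unreachable)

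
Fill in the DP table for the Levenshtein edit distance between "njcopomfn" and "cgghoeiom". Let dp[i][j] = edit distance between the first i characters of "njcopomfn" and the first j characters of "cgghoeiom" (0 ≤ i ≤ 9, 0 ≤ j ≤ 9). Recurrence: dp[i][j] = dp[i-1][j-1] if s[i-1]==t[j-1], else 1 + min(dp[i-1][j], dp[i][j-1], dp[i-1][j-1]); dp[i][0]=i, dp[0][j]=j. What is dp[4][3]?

   ''  c  g  g  h  o  e  i  o  m
''  0  1  2  3  4  5  6  7  8  9
 n  1  1  2  3  4  5  6  7  8  9
 j  2  2  2  3  4  5  6  7  8  9
 c  3  2  3  3  4  5  6  7  8  9
 o  4  3  3  4  4  4  5  6  7  8
 p  5  4  4  4  5  5  5  6  7  8
 o  6  5  5  5  5  5  6  6  6  7
 m  7  6  6  6  6  6  6  7  7  6
 f  8  7  7  7  7  7  7  7  8  7
 n  9  8  8  8  8  8  8  8  8  8

4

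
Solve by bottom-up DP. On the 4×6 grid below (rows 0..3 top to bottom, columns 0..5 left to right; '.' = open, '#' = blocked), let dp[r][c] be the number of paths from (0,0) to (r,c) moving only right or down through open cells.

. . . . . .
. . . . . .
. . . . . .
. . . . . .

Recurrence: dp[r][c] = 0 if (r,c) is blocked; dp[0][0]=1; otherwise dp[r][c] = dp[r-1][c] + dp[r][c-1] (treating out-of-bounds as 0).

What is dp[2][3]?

10

r\c   0   1   2   3   4   5
  0   1   1   1   1   1   1
  1   1   2   3   4   5   6
  2   1   3   6  10  15  21
  3   1   4  10  20  35  56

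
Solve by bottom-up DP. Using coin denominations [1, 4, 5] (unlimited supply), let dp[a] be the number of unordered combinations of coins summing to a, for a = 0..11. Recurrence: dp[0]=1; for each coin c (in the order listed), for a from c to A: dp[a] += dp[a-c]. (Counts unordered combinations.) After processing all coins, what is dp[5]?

after  coin     0     1     2     3     4     5     6     7     8     9    10    11
          1     1     1     1     1     1     1     1     1     1     1     1     1
          4     1     1     1     1     2     2     2     2     3     3     3     3
          5     1     1     1     1     2     3     3     3     4     5     6     6

3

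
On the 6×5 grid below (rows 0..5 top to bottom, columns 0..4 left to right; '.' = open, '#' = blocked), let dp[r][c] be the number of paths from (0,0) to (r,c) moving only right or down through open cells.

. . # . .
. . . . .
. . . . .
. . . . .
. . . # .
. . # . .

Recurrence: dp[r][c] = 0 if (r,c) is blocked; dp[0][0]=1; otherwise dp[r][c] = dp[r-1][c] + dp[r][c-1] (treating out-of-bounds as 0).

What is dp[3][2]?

9

r\c   0   1   2   3   4
  0   1   1   0   0   0
  1   1   2   2   2   2
  2   1   3   5   7   9
  3   1   4   9  16  25
  4   1   5  14   0  25
  5   1   6   0   0  25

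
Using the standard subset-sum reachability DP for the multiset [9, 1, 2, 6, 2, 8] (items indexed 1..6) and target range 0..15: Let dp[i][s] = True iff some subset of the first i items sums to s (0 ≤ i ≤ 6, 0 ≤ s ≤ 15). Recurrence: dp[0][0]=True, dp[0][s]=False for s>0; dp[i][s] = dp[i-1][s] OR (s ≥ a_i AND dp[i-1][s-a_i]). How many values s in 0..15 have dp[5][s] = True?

i\s   0   1   2   3   4   5   6   7   8   9  10  11  12  13  14  15
  0   T   F   F   F   F   F   F   F   F   F   F   F   F   F   F   F
  1   T   F   F   F   F   F   F   F   F   T   F   F   F   F   F   F
  2   T   T   F   F   F   F   F   F   F   T   T   F   F   F   F   F
  3   T   T   T   T   F   F   F   F   F   T   T   T   T   F   F   F
  4   T   T   T   T   F   F   T   T   T   T   T   T   T   F   F   T
  5   T   T   T   T   T   T   T   T   T   T   T   T   T   T   T   T
  6   T   T   T   T   T   T   T   T   T   T   T   T   T   T   T   T

16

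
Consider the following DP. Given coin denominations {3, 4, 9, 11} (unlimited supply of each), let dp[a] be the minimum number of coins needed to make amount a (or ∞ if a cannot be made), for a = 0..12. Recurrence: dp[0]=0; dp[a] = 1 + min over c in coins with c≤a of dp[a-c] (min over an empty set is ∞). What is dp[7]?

 a  0  1  2  3  4  5  6  7  8  9 10 11 12
dp  0  -  -  1  1  -  2  2  2  1  3  1  2
(- denotes ∞ / unreachable)

2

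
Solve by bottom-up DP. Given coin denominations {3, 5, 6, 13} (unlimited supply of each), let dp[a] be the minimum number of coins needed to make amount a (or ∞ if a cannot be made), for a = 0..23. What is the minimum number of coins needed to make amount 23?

 a  0  1  2  3  4  5  6  7  8  9 10 11 12 13 14 15 16 17 18 19 20 21 22 23
dp  0  -  -  1  -  1  1  -  2  2  2  2  2  1  3  3  2  3  2  2  4  3  3  3
(- denotes ∞ / unreachable)

3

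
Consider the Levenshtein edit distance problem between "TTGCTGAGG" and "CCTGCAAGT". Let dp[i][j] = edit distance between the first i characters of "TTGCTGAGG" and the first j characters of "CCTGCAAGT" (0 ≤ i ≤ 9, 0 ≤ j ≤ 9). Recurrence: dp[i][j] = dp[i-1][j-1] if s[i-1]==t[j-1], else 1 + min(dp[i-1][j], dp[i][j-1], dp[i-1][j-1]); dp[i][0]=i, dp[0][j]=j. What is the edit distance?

5

   ''  C  C  T  G  C  A  A  G  T
''  0  1  2  3  4  5  6  7  8  9
 T  1  1  2  2  3  4  5  6  7  8
 T  2  2  2  2  3  4  5  6  7  7
 G  3  3  3  3  2  3  4  5  6  7
 C  4  3  3  4  3  2  3  4  5  6
 T  5  4  4  3  4  3  3  4  5  5
 G  6  5  5  4  3  4  4  4  4  5
 A  7  6  6  5  4  4  4  4  5  5
 G  8  7  7  6  5  5  5  5  4  5
 G  9  8  8  7  6  6  6  6  5  5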